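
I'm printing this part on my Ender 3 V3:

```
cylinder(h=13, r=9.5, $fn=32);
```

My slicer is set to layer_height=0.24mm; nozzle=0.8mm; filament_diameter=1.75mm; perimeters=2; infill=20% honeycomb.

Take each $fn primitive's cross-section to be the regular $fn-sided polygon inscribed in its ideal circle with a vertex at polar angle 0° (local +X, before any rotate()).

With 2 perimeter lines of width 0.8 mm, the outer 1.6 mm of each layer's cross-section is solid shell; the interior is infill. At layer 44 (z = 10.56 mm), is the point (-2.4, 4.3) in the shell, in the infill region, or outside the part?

infill

At z = 10.56 mm: the r=9.5 cylinder gives a regular 32-gon of circumradius 9.5 (constant along its height). Overall, the cross-section is a single solid region. The nearest boundary edge runs (-3.64, 8.78)→(-5.28, 7.90); distance from the point to it = 4.53 mm. The point is inside the cross-section and 4.53 mm from the nearest boundary — more than the 1.6 mm shell width (2 × 0.8), so it's in the infill interior.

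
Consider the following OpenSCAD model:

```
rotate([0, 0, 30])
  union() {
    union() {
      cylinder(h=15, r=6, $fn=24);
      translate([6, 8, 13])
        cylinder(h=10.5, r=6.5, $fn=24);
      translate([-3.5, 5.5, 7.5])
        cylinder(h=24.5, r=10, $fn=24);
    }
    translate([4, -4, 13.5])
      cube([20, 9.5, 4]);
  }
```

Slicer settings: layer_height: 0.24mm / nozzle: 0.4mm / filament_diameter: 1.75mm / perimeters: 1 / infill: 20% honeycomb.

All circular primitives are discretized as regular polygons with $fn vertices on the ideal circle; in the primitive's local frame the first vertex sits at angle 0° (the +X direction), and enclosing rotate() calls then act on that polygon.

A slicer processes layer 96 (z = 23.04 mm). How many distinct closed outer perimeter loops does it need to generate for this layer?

1

At z = 23.04 mm: the cylinder does not reach this height (z outside [0, 15]); the cylinder at (6, 8): section is a regular 24-gon, circumradius r=6.5; the r=10 cylinder at (-3.5, 5.5) contributes a regular 24-gon of circumradius 10; Merging all regions: the regions partially overlap (shared area 57.91 mm²), so overlapping operands fuse into one piece — 1 connected region; the cube at (4, -4) is not intersected at this z (z outside [13.5, 17.5]); Combining (union): only that combined region is present, so the union is just that shape — 1 connected region; (rotated 30° about Z; rotation is an isometry so areas/perimeters/island counts are preserved). The result has 1 disconnected region.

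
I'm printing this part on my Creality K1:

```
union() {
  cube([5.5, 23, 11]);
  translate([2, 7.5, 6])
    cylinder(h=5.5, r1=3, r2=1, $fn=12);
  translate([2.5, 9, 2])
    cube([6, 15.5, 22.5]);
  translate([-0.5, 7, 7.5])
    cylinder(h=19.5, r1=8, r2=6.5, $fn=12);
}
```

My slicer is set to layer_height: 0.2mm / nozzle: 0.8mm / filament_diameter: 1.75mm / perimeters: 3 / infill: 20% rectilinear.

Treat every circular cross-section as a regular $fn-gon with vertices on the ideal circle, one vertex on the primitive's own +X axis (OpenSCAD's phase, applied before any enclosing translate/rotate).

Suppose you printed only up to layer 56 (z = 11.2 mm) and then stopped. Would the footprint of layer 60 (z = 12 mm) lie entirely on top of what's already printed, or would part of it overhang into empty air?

entirely on top

Compare the two slices. At z = 11.2: the cube does not reach this height (z outside [0, 11]); the cone at (2, 7.5) contributes a regular 12-gon of circumradius 1.109 (interpolated between r1=3 and r2=1 at t=0.945) (area = (12/2)·1.109²·sin(360°/12) = 3.69 mm²); the 6×15.5 cube at (2.5, 9) contributes its full rectangle (area 93.00 mm²); the cone at (-0.5, 7) (r1=8→r2=6.5) has section circumradius 7.715 here — a regular 12-gon (area = (12/2)·7.715²·sin(360°/12) = 178.58 mm²); Combining (union): the regions partially overlap — summed areas 275.27 mm² minus the doubly-counted overlap 17.50 mm² gives 257.77 mm² — area = 257.77 mm². At z = 12: the cube is absent (z outside [0, 11]); the cone at (2, 7.5) is absent (z outside [6, 11.5]); the cube at (2.5, 9) (footprint 6×15.5) is included at this height (area 93.00 mm²); the cone at (-0.5, 7) (r1=8→r2=6.5) has section circumradius 7.654 here — a regular 12-gon (area = (12/2)·7.654²·sin(360°/12) = 175.74 mm²); Combining (union): the regions partially overlap — summed areas 268.74 mm² minus the doubly-counted overlap 13.41 mm² gives 255.34 mm² — area = 255.34 mm². Checking containment: the cross-section at z = 12 is a subset of the cross-section at z = 11.2.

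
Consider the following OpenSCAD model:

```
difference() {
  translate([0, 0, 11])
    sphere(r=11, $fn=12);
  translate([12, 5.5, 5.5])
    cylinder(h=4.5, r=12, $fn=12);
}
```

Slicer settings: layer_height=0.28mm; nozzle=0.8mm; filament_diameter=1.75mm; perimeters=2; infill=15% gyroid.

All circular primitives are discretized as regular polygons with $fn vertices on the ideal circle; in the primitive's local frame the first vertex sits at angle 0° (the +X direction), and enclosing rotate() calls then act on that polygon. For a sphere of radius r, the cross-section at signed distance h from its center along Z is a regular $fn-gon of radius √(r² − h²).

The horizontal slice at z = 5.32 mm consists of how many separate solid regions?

At z = 5.32 mm: the r=11 sphere slices to a regular 12-gon of circumradius 9.420 (√(r²−h²) with h=5.68 from center); the cylinder at (12, 5.5) is not intersected at this z (z outside [5.5, 10]); Taking the first minus the rest: none of the subtracted shapes is present at this height, so the r=11 sphere is unchanged — 1 connected region. The result has 1 disconnected region.

1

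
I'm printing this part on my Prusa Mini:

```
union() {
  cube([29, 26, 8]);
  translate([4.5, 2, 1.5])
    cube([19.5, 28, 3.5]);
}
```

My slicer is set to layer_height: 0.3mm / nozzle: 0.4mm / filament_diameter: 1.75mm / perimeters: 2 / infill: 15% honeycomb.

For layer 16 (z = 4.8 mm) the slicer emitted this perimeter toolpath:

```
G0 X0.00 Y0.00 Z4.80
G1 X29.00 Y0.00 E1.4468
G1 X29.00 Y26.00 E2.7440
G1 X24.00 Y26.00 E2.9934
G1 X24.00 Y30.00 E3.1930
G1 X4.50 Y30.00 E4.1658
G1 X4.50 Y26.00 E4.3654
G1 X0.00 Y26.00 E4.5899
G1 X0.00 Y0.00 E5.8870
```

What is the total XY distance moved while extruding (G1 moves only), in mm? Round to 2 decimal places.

Sum the Euclidean lengths of each G1 segment: total = 118.00 mm.

118.00 mm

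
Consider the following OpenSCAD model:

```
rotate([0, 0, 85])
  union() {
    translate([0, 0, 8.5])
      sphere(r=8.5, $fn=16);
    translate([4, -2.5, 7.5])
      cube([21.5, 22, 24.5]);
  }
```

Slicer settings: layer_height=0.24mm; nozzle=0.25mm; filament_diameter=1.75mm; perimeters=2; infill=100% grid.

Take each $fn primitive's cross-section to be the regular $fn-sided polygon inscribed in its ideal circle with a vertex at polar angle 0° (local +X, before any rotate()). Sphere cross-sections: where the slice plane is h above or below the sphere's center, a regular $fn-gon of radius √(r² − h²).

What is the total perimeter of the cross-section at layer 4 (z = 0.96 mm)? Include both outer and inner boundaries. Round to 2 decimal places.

24.50 mm

At z = 0.96 mm: the sphere: section is a regular 16-gon, circumradius = √(r²−h²) = √(8.5²−7.54²) = 3.924 (perimeter = 2·16·3.924·sin(180°/16) = 24.50 mm); the cube at (4, -2.5) is absent (z outside [7.5, 32]); Taking the union: only the r=8.5 sphere is present, so the union is just that shape — boundary = 24.50 mm; (rotated 85° about Z; rotation is an isometry so areas/perimeters/island counts are preserved). Overall, the cross-section is a single solid region. Total boundary length (outer) = 24.50 mm.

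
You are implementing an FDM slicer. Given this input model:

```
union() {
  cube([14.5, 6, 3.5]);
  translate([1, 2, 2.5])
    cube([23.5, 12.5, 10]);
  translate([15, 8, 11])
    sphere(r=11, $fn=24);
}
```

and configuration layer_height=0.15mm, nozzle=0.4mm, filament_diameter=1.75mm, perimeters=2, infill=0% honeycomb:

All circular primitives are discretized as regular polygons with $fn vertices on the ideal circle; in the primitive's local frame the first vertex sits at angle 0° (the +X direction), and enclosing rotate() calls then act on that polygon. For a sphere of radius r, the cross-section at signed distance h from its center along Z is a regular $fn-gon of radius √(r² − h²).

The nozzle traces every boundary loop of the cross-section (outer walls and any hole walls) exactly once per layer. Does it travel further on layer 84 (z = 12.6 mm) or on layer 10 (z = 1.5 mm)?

Layer 84 (z = 12.6): the cube is not intersected at this z (z outside [0, 3.5]); the cube at (1, 2) is absent (z outside [2.5, 12.5]); the sphere at (15, 8): section is a regular 24-gon, circumradius = √(r²−h²) = √(11²−1.6²) = 10.883 (perimeter = 2·24·10.883·sin(180°/24) = 68.18 mm); Combining (union): only the r=11 sphere at (15, 8) is present, so the union is just that shape — boundary = 68.18 mm. So its perimeter = 68.18 mm. Layer 10 (z = 1.5): the 14.5×6 cube contributes its full rectangle (perimeter 41.00 mm); the cube at (1, 2) does not reach this height (z outside [2.5, 12.5]); the r=11 sphere at (15, 8) slices to a regular 24-gon of circumradius 5.545 (√(r²−h²) with h=9.5 from center) (perimeter = 2·24·5.545·sin(180°/24) = 34.74 mm); Taking the union: the regions partially overlap (shared area 11.34 mm²), so the edge portions inside another operand are dropped and the merged outline is re-measured after clipping — boundary = 61.52 mm. So its perimeter = 61.52 mm. Layer 84 is larger (68.18 vs 61.52 mm).

layer 84 (z = 12.6 mm)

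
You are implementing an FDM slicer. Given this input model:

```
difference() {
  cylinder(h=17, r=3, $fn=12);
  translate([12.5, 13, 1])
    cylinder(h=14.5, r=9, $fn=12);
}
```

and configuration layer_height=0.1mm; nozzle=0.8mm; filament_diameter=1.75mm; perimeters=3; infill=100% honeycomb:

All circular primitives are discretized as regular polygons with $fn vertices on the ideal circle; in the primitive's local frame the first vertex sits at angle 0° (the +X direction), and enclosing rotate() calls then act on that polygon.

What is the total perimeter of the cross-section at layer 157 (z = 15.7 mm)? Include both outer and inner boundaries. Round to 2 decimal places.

At z = 15.7 mm: the cylinder: section is a regular 12-gon, circumradius r=3 (perimeter = 2·12·3.000·sin(180°/12) = 18.63 mm); the cylinder at (12.5, 13) is not intersected at this z (z outside [1, 15.5]); After the difference (first − rest): none of the subtracted shapes is present at this height, so the r=3 cylinder is unchanged — boundary = 18.63 mm. Overall, the cross-section is a single solid region. Total boundary length (outer) = 18.63 mm.

18.63 mm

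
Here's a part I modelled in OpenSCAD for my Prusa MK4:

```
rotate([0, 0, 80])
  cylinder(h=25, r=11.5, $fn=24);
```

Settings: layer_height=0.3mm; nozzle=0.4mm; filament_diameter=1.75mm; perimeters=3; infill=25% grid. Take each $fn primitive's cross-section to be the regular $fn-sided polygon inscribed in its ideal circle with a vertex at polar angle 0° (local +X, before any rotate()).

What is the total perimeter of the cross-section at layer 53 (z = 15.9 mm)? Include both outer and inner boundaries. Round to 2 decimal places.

72.05 mm

At z = 15.9 mm: the r=11.5 cylinder gives a regular 24-gon of circumradius 11.5 (constant along its height) (perimeter = 2·24·11.500·sin(180°/24) = 72.05 mm); (whole slice rotated 80° about Z — lengths, areas and connectivity unchanged). Overall, the cross-section is a single solid region. Total boundary length (outer) = 72.05 mm.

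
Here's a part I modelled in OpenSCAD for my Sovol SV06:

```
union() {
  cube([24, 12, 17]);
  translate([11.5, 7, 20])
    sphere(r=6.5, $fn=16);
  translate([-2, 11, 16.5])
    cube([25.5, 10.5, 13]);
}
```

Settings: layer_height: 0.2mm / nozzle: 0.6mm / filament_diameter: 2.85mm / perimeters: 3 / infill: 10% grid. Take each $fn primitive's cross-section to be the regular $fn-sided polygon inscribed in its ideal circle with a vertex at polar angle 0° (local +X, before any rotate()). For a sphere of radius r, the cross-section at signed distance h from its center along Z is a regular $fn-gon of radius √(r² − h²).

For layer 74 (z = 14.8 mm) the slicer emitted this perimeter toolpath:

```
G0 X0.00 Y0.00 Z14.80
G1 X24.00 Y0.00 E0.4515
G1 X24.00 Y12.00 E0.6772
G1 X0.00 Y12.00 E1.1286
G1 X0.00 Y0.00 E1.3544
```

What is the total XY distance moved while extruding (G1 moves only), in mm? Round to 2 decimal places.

72.00 mm

Sum the Euclidean lengths of each G1 segment: total = 72.00 mm.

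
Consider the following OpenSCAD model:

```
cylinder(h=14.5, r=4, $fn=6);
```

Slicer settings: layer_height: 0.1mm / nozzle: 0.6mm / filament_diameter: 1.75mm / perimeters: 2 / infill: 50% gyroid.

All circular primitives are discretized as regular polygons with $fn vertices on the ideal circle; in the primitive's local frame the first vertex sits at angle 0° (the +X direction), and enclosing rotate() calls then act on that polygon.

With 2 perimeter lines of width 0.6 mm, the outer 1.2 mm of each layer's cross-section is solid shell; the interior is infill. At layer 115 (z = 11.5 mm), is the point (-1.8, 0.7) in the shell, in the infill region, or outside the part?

At z = 11.5 mm: the r=4 cylinder gives a regular 6-gon of circumradius 4 (constant along its height). Overall, the cross-section is a single solid region. The nearest boundary edge runs (-2.00, 3.46)→(-4.00, 0.00); distance from the point to it = 1.56 mm. The point is inside the cross-section and 1.56 mm from the nearest boundary — more than the 1.2 mm shell width (2 × 0.6), so it's in the infill interior.

infill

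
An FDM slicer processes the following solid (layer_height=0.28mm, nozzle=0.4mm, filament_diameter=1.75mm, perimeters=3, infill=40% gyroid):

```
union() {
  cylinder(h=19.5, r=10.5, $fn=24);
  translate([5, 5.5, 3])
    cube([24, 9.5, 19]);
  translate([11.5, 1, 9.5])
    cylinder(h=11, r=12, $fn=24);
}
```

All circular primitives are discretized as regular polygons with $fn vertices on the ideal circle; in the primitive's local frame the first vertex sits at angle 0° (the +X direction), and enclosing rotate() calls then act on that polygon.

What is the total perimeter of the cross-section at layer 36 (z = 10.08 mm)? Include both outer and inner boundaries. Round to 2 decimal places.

At z = 10.08 mm: the r=10.5 cylinder gives a regular 24-gon of circumradius 10.5 (constant along its height) (perimeter = 2·24·10.500·sin(180°/24) = 65.79 mm); the cube at (5, 5.5) is present — its section is the full 24×9.5 rectangle (perimeter 67.00 mm); the r=12 cylinder at (11.5, 1) contributes a regular 24-gon of circumradius 12 (perimeter = 2·24·12.000·sin(180°/24) = 75.18 mm); Taking the union: the regions partially overlap (shared area 249.81 mm²), so the edge portions inside another operand are dropped and the merged outline is re-measured after clipping — boundary = 117.87 mm. Overall, the cross-section is a single solid region. Total boundary length (outer) = 117.87 mm.

117.87 mm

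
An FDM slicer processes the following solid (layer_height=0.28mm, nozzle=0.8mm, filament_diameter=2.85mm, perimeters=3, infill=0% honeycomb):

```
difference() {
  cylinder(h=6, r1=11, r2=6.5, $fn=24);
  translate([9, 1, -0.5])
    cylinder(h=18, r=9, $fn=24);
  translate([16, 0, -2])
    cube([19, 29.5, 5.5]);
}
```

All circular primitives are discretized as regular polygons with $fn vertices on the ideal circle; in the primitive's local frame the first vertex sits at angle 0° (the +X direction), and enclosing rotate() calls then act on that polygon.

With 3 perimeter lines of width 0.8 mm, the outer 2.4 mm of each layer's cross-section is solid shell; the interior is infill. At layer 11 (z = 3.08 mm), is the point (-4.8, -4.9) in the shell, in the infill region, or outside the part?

shell

At z = 3.08 mm: the cone (r1=11→r2=6.5) has section circumradius 8.690 here — a regular 24-gon; the r=9 cylinder at (9, 1) contributes a regular 24-gon of circumradius 9; the cube at (16, 0) is present — its section is the full 19×29.5 rectangle; Subtracting the remaining from the first: starting from the cone, the r=9 cylinder at (9, 1) partially overlaps it — only the 91.03 mm² overlap (of its 251.57 mm²) is removed, clipping the outline; the 19×29.5 cube at (16, 0) misses the remaining region (no effect) — 1 connected region. Overall, the cross-section is a single solid region. The nearest boundary edge runs (-4.35, -7.53)→(-6.14, -6.14); distance from the point to it = 1.81 mm. The point is inside the cross-section, 1.81 mm from the nearest boundary — within the 2.4 mm shell band (3 × 0.8).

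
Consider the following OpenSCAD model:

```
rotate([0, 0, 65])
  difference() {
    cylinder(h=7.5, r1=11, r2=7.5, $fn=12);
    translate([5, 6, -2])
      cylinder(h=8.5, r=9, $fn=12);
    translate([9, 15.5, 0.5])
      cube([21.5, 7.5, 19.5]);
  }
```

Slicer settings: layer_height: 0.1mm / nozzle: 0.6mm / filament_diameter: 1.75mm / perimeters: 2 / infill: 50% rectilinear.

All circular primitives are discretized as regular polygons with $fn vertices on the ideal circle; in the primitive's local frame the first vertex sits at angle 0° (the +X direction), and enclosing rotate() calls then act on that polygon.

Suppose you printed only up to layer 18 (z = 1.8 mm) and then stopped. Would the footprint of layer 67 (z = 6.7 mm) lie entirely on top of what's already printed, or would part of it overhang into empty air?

Compare the two slices. At z = 1.8: the cone: at t=0.240 of its height the radius interpolates to r₁+(r₂−r₁)t = 10.160, giving a regular 12-gon of that circumradius (area = (12/2)·10.160²·sin(360°/12) = 309.68 mm²); the r=9 cylinder at (5, 6) contributes a regular 12-gon of circumradius 9 (area = (12/2)·9.000²·sin(360°/12) = 243.00 mm²); the 21.5×7.5 cube at (9, 15.5) contributes its full rectangle (area 161.25 mm²); After the difference (first − rest): starting from the cone (309.68 mm²), the r=9 cylinder at (5, 6) partially overlaps it — only the 132.81 mm² overlap (of its 243.00 mm²) is removed, clipping the outline; the 21.5×7.5 cube at (9, 15.5) misses the remaining region (no effect) — area = 176.87 mm²; (rotated 65° about Z; rotation is an isometry so areas/perimeters/island counts are preserved). At z = 6.7: the cone: at t=0.893 of its height the radius interpolates to r₁+(r₂−r₁)t = 7.873, giving a regular 12-gon of that circumradius (area = (12/2)·7.873²·sin(360°/12) = 185.97 mm²); the cylinder at (5, 6) is not intersected at this z (z outside [-2, 6.5]); the 21.5×7.5 cube at (9, 15.5) contributes its full rectangle (area 161.25 mm²); After the difference (first − rest): starting from the cone (185.97 mm²), the 21.5×7.5 cube at (9, 15.5) misses the remaining region (no effect) — area = 185.97 mm²; (rotated 65° about Z; rotation is an isometry so areas/perimeters/island counts are preserved). Checking containment: at z = 6.7 the cross-section extends beyond the z = 1.8 cross-section by about 89.30 mm².

part overhangs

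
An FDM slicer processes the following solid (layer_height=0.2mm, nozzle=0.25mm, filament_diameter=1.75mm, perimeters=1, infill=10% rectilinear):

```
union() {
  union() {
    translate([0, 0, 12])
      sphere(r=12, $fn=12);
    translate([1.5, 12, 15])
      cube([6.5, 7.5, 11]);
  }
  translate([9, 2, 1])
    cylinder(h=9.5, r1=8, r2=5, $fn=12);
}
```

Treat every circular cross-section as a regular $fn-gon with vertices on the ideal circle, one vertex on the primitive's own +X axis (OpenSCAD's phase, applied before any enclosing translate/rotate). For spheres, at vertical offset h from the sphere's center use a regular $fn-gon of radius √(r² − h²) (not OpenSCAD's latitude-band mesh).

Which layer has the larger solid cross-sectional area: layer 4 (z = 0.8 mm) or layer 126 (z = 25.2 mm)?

Layer 4 (z = 0.8): the r=12 sphere slices to a regular 12-gon of circumradius 4.308 (√(r²−h²) with h=11.2 from center) (area = (12/2)·4.308²·sin(360°/12) = 55.68 mm²); the cube at (1.5, 12) is not intersected at this z (z outside [15, 26]); Combining (union): only the r=12 sphere is present, so the union is just that shape — area = 55.68 mm²; the cone at (9, 2) does not reach this height (z outside [1, 10.5]); Combining (union): only that combined region is present, so the union is just that shape — area = 55.68 mm². So its area = 55.68 mm². Layer 126 (z = 25.2): the sphere does not reach this height (|z−center|=13.200 > r=12); the cube at (1.5, 12) (footprint 6.5×7.5) is included at this height (area 48.75 mm²); Merging all regions: only the 6.5×7.5 cube at (1.5, 12) is present, so the union is just that shape — area = 48.75 mm²; the cone at (9, 2) does not reach this height (z outside [1, 10.5]); Merging all regions: only that combined region is present, so the union is just that shape — area = 48.75 mm². So its area = 48.75 mm². Layer 4 is larger (55.68 vs 48.75 mm²).

layer 4 (z = 0.8 mm)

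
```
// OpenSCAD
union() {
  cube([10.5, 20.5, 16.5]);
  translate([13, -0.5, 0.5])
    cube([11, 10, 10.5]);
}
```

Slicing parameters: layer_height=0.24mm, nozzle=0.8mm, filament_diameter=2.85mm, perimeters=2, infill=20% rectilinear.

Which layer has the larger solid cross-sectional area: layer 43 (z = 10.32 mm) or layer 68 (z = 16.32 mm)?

layer 43 (z = 10.32 mm)

Layer 43 (z = 10.32): the 10.5×20.5 cube contributes its full rectangle (area 215.25 mm²); the cube at (13, -0.5) (footprint 11×10) is included at this height (area 110.00 mm²); Taking the union: the 2 present regions are separate (no shared area or edge), so areas and boundary lengths simply add and each stays a separate island — area = 325.25 mm². So its area = 325.25 mm². Layer 68 (z = 16.32): the cube is present — its section is the full 10.5×20.5 rectangle (area 215.25 mm²); the cube at (13, -0.5) does not reach this height (z outside [0.5, 11]); Combining (union): only the 10.5×20.5 cube is present, so the union is just that shape — area = 215.25 mm². So its area = 215.25 mm². Layer 43 is larger (325.25 vs 215.25 mm²).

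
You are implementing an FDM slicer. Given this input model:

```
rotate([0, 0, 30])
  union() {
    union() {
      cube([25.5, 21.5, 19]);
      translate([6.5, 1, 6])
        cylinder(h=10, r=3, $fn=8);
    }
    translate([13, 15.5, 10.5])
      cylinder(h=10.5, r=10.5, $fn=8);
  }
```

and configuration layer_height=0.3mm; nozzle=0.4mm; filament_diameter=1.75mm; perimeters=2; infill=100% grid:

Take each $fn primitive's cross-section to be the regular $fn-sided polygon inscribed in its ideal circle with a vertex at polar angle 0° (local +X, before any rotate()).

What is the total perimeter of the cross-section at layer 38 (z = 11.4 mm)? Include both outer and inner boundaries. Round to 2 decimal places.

At z = 11.4 mm: the cube is present — its section is the full 25.5×21.5 rectangle (perimeter 94.00 mm); the r=3 cylinder at (6.5, 1) contributes a regular 8-gon of circumradius 3 (perimeter = 2·8·3.000·sin(180°/8) = 18.37 mm); Taking the union: the regions partially overlap (shared area 18.31 mm²), so the edge portions inside another operand are dropped and the merged outline is re-measured after clipping — boundary = 95.85 mm; the cylinder at (13, 15.5): section is a regular 8-gon, circumradius r=10.5 (perimeter = 2·8·10.500·sin(180°/8) = 64.29 mm); Combining (union): the regions partially overlap (shared area 267.01 mm²), so the edge portions inside another operand are dropped and the merged outline is re-measured after clipping — boundary = 98.98 mm; (whole slice rotated 30° about Z — lengths, areas and connectivity unchanged). Overall, the cross-section is a single solid region. Total boundary length (outer) = 98.98 mm.

98.98 mm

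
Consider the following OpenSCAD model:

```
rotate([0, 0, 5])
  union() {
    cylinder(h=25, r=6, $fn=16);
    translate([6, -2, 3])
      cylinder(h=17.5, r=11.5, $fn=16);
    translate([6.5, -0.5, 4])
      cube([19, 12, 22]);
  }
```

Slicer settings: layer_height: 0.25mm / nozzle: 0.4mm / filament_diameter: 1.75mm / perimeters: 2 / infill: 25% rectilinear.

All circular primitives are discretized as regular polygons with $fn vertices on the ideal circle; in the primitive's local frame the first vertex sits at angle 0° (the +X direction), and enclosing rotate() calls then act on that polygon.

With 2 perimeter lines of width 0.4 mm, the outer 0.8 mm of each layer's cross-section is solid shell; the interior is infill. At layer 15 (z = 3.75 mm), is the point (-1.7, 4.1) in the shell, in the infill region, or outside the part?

At z = 3.75 mm: the r=6 cylinder gives a regular 16-gon of circumradius 6 (constant along its height); the cylinder at (6, -2): section is a regular 16-gon, circumradius r=11.5; the cube at (6.5, -0.5) does not reach this height (z outside [4, 26]); Merging all regions: the regions partially overlap (shared area 105.02 mm²), so overlapping operands fuse into one piece — 1 connected region; (rotated 5° about Z; rotation is an isometry so areas/perimeters/island counts are preserved). Overall, the cross-section is a single solid region. Undo the 5° rotation: the query point maps to (-1.336, 4.233) in the un-rotated model frame. The nearest boundary edge runs (-4.24, 4.24)→(-2.71, 5.27); distance from the point to it = 1.72 mm. The point is inside the cross-section and 1.72 mm from the nearest boundary — more than the 0.8 mm shell width (2 × 0.4), so it's in the infill interior.

infill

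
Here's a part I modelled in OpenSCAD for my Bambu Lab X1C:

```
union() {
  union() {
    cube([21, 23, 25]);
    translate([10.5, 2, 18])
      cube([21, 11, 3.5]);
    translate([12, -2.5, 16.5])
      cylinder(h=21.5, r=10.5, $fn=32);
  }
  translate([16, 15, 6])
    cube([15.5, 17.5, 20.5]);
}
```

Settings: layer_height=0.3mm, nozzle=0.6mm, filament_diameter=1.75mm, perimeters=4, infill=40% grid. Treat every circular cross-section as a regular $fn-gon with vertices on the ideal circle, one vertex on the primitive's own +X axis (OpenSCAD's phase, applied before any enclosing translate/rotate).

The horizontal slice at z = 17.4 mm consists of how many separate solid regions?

At z = 17.4 mm: the cube (footprint 21×23) is included at this height; the cube at (10.5, 2) is absent (z outside [18, 21.5]); the r=10.5 cylinder at (12, -2.5) contributes a regular 32-gon of circumradius 10.5; Taking the union: the regions partially overlap (shared area 118.35 mm²), so overlapping operands fuse into one piece — 1 connected region; the 15.5×17.5 cube at (16, 15) contributes its full rectangle; Taking the union: the regions partially overlap (shared area 40.00 mm²), so overlapping operands fuse into one piece — 1 connected region. The result has 1 disconnected region.

1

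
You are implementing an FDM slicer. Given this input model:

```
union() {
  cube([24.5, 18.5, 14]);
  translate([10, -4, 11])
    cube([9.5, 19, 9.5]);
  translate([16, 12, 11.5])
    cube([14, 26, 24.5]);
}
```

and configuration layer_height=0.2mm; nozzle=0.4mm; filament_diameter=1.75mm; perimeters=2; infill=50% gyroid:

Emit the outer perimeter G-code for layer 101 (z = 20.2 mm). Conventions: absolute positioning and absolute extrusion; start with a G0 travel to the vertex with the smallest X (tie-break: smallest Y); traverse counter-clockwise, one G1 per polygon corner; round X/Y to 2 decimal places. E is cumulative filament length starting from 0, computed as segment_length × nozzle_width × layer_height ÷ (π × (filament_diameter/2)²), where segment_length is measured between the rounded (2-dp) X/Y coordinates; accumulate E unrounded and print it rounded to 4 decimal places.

G0 X10.00 Y-4.00 Z20.20
G1 X19.50 Y-4.00 E0.3160
G1 X19.50 Y12.00 E0.8481
G1 X30.00 Y12.00 E1.1974
G1 X30.00 Y38.00 E2.0621
G1 X16.00 Y38.00 E2.5278
G1 X16.00 Y15.00 E3.2928
G1 X10.00 Y15.00 E3.4923
G1 X10.00 Y-4.00 E4.1243

At z = 20.2 mm: the cube is not intersected at this z (z outside [0, 14]); the cube at (10, -4) (footprint 9.5×19) is included at this height; the 14×26 cube at (16, 12) contributes its full rectangle; Taking the union: the regions partially overlap (shared area 10.50 mm²), so overlapping operands fuse into one piece — 1 connected region. The outline is a single polygon with 8 vertices. Extrusion per mm of travel: 0.4 × 0.2 / (π × 0.875²) = 0.033260. Accumulating E over each segment gives final E = 4.1243.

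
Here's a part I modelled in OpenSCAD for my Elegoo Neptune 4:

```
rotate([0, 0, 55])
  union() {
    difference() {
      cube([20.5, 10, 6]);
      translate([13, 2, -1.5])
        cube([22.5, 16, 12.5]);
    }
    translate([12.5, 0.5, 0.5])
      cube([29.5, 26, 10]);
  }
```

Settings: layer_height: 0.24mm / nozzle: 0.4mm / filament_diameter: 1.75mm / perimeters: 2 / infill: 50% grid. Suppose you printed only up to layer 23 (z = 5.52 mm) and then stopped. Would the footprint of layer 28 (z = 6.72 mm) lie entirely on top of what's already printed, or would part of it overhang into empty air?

Compare the two slices. At z = 5.52: the cube (footprint 20.5×10) is included at this height (area 205.00 mm²); the 22.5×16 cube at (13, 2) contributes its full rectangle (area 360.00 mm²); Subtracting the remaining from the first: starting from the 20.5×10 cube (205.00 mm²), the 22.5×16 cube at (13, 2) partially overlaps it — only the 60.00 mm² overlap (of its 360.00 mm²) is removed, clipping the outline — area = 145.00 mm²; the cube at (12.5, 0.5) is present — its section is the full 29.5×26 rectangle (area 767.00 mm²); Taking the union: the regions partially overlap — summed areas 912.00 mm² minus the doubly-counted overlap 16.00 mm² gives 896.00 mm² — area = 896.00 mm²; (whole slice rotated 55° about Z — lengths, areas and connectivity unchanged). At z = 6.72: the cube is not intersected at this z (z outside [0, 6]); the cube at (13, 2) is present — its section is the full 22.5×16 rectangle (area 360.00 mm²); After the difference (first − rest): the first operand is absent here, so nothing remains; the 29.5×26 cube at (12.5, 0.5) contributes its full rectangle (area 767.00 mm²); Merging all regions: only the 29.5×26 cube at (12.5, 0.5) is present, so the union is just that shape — area = 767.00 mm²; (rotated 55° about Z; rotation is an isometry so areas/perimeters/island counts are preserved). Checking containment: the cross-section at z = 6.72 is a subset of the cross-section at z = 5.52.

entirely on top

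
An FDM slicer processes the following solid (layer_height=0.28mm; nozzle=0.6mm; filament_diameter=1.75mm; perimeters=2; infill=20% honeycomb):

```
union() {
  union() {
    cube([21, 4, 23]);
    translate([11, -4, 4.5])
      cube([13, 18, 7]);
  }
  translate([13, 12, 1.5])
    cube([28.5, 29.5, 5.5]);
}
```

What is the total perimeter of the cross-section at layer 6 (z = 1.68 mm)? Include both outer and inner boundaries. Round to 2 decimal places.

166.00 mm

At z = 1.68 mm: the cube is present — its section is the full 21×4 rectangle (perimeter 50.00 mm); the cube at (11, -4) is not intersected at this z (z outside [4.5, 11.5]); Combining (union): only the 21×4 cube is present, so the union is just that shape — boundary = 50.00 mm; the 28.5×29.5 cube at (13, 12) contributes its full rectangle (perimeter 116.00 mm); Taking the union: the 2 present regions are separate (no shared area or edge), so areas and boundary lengths simply add and each stays a separate island — boundary = 166.00 mm. Overall, the cross-section has 2 separate islands. Total boundary length (outer) = 166.00 mm.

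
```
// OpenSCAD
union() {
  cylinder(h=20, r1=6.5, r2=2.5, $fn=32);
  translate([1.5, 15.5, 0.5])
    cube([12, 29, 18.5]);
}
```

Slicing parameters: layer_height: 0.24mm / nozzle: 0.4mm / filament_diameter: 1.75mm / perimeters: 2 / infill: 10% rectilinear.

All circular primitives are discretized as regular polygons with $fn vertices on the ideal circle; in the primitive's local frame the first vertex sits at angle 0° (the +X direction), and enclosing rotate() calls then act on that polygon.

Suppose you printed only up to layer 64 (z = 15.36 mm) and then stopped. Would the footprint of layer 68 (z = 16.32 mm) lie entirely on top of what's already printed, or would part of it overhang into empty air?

Compare the two slices. At z = 15.36: the cone contributes a regular 32-gon of circumradius 3.428 (interpolated between r1=6.5 and r2=2.5 at t=0.768) (area = (32/2)·3.428²·sin(360°/32) = 36.68 mm²); the cube at (1.5, 15.5) (footprint 12×29) is included at this height (area 348.00 mm²); Taking the union: the 2 present regions are separate (no shared area or edge), so areas and boundary lengths simply add and each stays a separate island — area = 384.68 mm². At z = 16.32: the cone (r1=6.5→r2=2.5) has section circumradius 3.236 here — a regular 32-gon (area = (32/2)·3.236²·sin(360°/32) = 32.69 mm²); the 12×29 cube at (1.5, 15.5) contributes its full rectangle (area 348.00 mm²); Taking the union: the 2 present regions are separate (no shared area or edge), so areas and boundary lengths simply add and each stays a separate island — area = 380.69 mm². Checking containment: the cross-section at z = 16.32 is a subset of the cross-section at z = 15.36.

entirely on top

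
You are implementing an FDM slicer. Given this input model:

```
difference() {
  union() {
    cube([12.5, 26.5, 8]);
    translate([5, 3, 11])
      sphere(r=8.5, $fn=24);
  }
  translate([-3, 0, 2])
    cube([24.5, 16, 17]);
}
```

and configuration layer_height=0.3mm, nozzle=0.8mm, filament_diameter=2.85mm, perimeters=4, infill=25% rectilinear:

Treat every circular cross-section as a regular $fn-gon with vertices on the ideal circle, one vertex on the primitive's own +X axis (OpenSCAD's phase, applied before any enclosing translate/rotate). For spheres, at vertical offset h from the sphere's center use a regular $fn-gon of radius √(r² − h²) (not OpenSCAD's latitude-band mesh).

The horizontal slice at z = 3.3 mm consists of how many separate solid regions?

2

At z = 3.3 mm: the cube is present — its section is the full 12.5×26.5 rectangle; the r=8.5 sphere at (5, 3) contributes a regular 24-gon of circumradius √(8.5²−7.7²) = 3.600; Taking the union: the regions partially overlap (shared area 38.71 mm²), so overlapping operands fuse into one piece — 1 connected region; the cube at (-3, 0) is present — its section is the full 24.5×16 rectangle; Taking the first minus the rest: starting from the result so far, the 24.5×16 cube at (-3, 0) partially overlaps it — only the 200.00 mm² overlap (of its 392.00 mm²) is removed, clipping the outline — 2 connected regions. The result has 2 disconnected regions.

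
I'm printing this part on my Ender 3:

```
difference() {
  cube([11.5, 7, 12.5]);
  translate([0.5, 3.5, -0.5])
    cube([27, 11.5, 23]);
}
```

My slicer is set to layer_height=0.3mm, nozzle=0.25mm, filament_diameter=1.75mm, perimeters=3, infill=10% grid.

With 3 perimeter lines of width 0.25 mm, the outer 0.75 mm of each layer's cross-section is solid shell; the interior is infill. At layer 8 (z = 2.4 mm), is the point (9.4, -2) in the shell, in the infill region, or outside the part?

At z = 2.4 mm: the 11.5×7 cube contributes its full rectangle; the 27×11.5 cube at (0.5, 3.5) contributes its full rectangle; After the difference (first − rest): starting from the 11.5×7 cube, the 27×11.5 cube at (0.5, 3.5) partially overlaps it — only the 38.50 mm² overlap (of its 310.50 mm²) is removed, clipping the outline — 1 connected region. Overall, the cross-section is a single solid region. The nearest boundary edge runs (11.50, 0.00)→(0.00, 0.00); distance from the point to it = 2.00 mm. The point is not inside any of the regions above, so it lies outside the cross-section (2.00 mm from the nearest boundary).

outside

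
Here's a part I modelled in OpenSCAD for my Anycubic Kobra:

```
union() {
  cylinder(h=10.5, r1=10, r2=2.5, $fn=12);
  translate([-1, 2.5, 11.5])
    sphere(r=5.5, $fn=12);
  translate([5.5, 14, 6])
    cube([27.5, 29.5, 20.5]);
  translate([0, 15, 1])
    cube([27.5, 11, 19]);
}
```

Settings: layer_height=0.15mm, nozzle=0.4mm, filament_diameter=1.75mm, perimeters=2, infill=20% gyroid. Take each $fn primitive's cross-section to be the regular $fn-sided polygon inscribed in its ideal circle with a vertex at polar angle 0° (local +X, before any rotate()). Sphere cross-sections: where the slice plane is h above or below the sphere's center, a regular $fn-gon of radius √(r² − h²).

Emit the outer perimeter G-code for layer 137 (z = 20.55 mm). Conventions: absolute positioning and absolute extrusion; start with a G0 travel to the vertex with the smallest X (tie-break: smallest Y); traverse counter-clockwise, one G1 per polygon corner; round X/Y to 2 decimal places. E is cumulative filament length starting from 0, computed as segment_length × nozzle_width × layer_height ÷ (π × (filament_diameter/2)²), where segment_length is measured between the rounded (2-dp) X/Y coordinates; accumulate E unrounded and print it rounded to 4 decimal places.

G0 X5.50 Y14.00 Z20.55
G1 X33.00 Y14.00 E0.6860
G1 X33.00 Y43.50 E1.4219
G1 X5.50 Y43.50 E2.1079
G1 X5.50 Y14.00 E2.8437

At z = 20.55 mm: the cone is not intersected at this z (z outside [0, 10.5]); the sphere at (-1, 2.5) is absent (|z−center|=9.050 > r=5.5); the 27.5×29.5 cube at (5.5, 14) contributes its full rectangle; the cube at (0, 15) is not intersected at this z (z outside [1, 20]); Taking the union: only the 27.5×29.5 cube at (5.5, 14) is present, so the union is just that shape — 1 connected region. The outline is a single polygon with 4 vertices. Extrusion per mm of travel: 0.4 × 0.15 / (π × 0.875²) = 0.024945. Accumulating E over each segment gives final E = 2.8437.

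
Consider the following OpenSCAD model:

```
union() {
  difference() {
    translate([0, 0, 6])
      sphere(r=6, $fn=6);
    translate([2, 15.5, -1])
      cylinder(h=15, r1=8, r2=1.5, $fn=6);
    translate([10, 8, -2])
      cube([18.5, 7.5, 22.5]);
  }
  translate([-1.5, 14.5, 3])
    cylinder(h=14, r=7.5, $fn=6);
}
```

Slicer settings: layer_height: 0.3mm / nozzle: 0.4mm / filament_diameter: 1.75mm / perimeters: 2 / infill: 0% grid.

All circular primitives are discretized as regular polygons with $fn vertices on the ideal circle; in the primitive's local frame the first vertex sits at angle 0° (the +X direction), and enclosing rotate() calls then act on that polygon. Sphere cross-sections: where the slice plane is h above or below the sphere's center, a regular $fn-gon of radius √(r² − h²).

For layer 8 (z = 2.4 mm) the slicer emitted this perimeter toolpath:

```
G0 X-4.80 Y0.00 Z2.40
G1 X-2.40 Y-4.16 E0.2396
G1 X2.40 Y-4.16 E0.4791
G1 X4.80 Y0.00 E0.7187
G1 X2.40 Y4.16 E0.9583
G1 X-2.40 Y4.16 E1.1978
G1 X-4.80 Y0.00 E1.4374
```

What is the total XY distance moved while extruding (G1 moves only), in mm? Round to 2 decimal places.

28.81 mm

Sum the Euclidean lengths of each G1 segment: total = 28.81 mm.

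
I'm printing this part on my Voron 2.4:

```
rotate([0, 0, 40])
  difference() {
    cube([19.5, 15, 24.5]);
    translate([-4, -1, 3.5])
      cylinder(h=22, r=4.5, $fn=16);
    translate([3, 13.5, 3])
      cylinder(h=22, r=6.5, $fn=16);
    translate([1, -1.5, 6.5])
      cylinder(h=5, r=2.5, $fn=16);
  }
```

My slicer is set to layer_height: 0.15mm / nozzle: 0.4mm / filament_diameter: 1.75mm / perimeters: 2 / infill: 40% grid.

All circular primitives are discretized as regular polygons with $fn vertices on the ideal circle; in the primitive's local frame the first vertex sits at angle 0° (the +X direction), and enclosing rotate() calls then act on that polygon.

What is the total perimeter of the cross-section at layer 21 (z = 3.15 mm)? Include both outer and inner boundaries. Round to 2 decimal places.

67.46 mm

At z = 3.15 mm: the 19.5×15 cube contributes its full rectangle (perimeter 69.00 mm); the cylinder at (-4, -1) does not reach this height (z outside [3.5, 25.5]); the cylinder at (3, 13.5): section is a regular 16-gon, circumradius r=6.5 (perimeter = 2·16·6.500·sin(180°/16) = 40.58 mm); the cylinder at (1, -1.5) is not intersected at this z (z outside [6.5, 11.5]); Subtracting the remaining from the first: starting from the 19.5×15 cube, the r=6.5 cylinder at (3, 13.5) partially overlaps it — only the 64.91 mm² overlap (of its 129.35 mm²) is removed, clipping the outline — boundary = 67.46 mm; (rotated 40° about Z; rotation is an isometry so areas/perimeters/island counts are preserved). Overall, the cross-section is a single solid region. Total boundary length (outer) = 67.46 mm.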